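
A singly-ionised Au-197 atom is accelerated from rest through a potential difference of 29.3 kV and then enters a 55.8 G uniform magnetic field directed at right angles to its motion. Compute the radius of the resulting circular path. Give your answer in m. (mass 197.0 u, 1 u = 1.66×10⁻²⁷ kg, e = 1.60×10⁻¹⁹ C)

r ≈ 62.0 m

The kinetic energy gained is K = qV = (1×1.60×10^-19)(2.93×10^4) = 4.69×10^-15 J.
v = √(2K/m) = 1.69×10^5 m/s.
r = mv/(qB) = (3.27×10^-25)(1.69×10^5) / [(1×1.60×10^-19)(5.58×10^-3)] = 62.0 m.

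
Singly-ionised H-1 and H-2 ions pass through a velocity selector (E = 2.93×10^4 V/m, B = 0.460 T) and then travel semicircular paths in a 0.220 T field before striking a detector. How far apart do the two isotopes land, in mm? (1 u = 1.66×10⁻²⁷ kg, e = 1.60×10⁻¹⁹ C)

Both emerge at v = E/B₁ = 6.37×10^4 m/s.
r = mv/(qB₂), so r₁ = 3.00×10^-3 m and r₂ = 6.01×10^-3 m, giving Δr = 3.00×10^-3 m.
After a semicircle each ion lands a diameter 2r from the entry slit, so the separation is 2Δr = 6.01×10^-3 m.

Δd ≈ 6.01 mm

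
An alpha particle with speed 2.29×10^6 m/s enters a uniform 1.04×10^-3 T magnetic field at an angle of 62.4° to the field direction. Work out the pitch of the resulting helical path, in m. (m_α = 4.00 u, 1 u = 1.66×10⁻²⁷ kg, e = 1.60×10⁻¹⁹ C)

The velocity component along B is v∥ = v cos62.4° = 1.06×10^6 m/s.
The cyclotron period T = 2πm/(qB) = 1.25×10^-4 s is set by m, q, B alone.
Pitch = v∥·T = (1.06×10^6)(1.25×10^-4) = 133 m.

pitch ≈ 133 m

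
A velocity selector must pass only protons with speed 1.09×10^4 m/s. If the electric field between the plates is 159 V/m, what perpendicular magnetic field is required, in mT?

B ≈ 14.6 mT

qE = qvB ⇒ B = E/v = (159) / (1.09×10^4) = 0.0146 T.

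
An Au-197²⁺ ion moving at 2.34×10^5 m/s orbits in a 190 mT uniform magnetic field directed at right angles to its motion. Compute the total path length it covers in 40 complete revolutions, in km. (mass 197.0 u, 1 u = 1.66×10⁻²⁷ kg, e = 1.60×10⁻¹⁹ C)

L ≈ 0.316 km

r = mv/(qB) = 1.26 m, so one revolution covers 2πr = 7.91 m.
In 40 revolutions: L = 40·2πr = 316 m.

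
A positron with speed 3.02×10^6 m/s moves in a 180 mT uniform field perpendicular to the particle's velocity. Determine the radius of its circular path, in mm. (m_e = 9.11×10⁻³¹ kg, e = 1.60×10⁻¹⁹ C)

The magnetic force provides the centripetal force: qvB = mv²/r, so r = mv/(qB).
r = (9.11×10^-31 kg)(3.02×10^6 m/s) / [(1×1.60×10^-19 C)(0.180 T)] = 9.55×10^-5 m.

r ≈ 0.0955 mm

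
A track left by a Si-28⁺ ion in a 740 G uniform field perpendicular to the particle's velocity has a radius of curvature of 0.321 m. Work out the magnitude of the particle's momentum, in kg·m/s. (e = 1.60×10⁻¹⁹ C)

Since qvB = mv²/r, the momentum p = mv = qBr.
p = (1×1.60×10^-19)(0.0740)(0.321) = 3.80×10^-21 kg·m/s.

p ≈ 3.80×10^-21 kg·m/s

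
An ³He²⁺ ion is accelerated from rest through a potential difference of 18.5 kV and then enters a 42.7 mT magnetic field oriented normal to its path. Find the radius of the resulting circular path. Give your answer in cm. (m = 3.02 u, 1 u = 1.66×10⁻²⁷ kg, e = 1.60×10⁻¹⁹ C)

The kinetic energy gained is K = qV = (2×1.60×10^-19)(1.85×10^4) = 5.92×10^-15 J.
v = √(2K/m) = 1.54×10^6 m/s.
r = mv/(qB) = (5.01×10^-27)(1.54×10^6) / [(2×1.60×10^-19)(0.0427)] = 0.564 m.

r ≈ 56.4 cm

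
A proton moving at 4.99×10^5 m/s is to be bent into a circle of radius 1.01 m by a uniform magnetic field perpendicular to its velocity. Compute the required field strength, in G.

qvB = mv²/r gives B = mv/(qr).
B = (1.67×10^-27)(4.99×10^5) / [(1×1.60×10^-19)(1.01)] = 5.16×10^-3 T.

B ≈ 51.6 G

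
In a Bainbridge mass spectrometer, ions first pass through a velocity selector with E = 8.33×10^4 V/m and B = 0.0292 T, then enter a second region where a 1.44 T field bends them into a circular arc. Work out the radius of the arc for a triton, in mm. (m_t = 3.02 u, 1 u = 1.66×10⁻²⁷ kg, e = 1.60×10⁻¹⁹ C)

The selector passes v = E/B = 8.33×10^4/0.0292 = 2.85×10^6 m/s.
In the deflection region, r = mv/(qB₂) = (5.01×10^-27)(2.85×10^6) / [(1×1.60×10^-19)(1.44)] = 0.0621 m.

r ≈ 62.1 mm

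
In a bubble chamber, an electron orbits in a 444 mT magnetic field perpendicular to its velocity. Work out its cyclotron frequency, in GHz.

f ≈ 12.4 GHz

f = qB/(2πm) = (1×1.60×10^-19)(0.444) / [2π(9.11×10^-31)] = 1.24×10^10 Hz.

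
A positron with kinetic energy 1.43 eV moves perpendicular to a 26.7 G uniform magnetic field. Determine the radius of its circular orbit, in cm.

r ≈ 0.151 cm

Convert the energy: K = 1.43 eV = 2.29×10^-19 J.
v = √(2K/m) = √(2·2.29×10^-19/9.11×10^-31) = 7.09×10^5 m/s.
r = mv/(qB) = (9.11×10^-31)(7.09×10^5) / [(1×1.60×10^-19)(2.67×10^-3)] = 1.51×10^-3 m.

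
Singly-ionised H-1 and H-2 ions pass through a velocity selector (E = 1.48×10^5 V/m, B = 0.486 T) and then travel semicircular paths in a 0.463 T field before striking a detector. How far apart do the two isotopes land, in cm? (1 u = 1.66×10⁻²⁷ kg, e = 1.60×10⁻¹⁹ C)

Δd ≈ 1.36 cm

Both emerge at v = E/B₁ = 3.05×10^5 m/s.
r = mv/(qB₂), so r₁ = 6.824×10^-3 m and r₂ = 0.01365 m, giving Δr = 6.82×10^-3 m.
After a semicircle each ion lands a diameter 2r from the entry slit, so the separation is 2Δr = 0.0136 m.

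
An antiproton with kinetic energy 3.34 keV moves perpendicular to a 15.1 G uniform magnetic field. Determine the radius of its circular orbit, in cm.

Convert the energy: K = 3.34 keV = 5.34×10^-16 J.
v = √(2K/m) = √(2·5.34×10^-16/1.67×10^-27) = 8.00×10^5 m/s.
r = mv/(qB) = (1.67×10^-27)(8.00×10^5) / [(1×1.60×10^-19)(1.51×10^-3)] = 5.53 m.

r ≈ 553 cm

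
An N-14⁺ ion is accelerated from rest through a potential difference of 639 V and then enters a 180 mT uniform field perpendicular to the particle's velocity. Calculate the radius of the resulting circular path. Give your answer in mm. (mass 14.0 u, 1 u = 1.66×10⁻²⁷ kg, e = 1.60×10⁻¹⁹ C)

r ≈ 75.7 mm

The kinetic energy gained is K = qV = (1×1.60×10^-19)(639) = 1.02×10^-16 J.
v = √(2K/m) = 9.38×10^4 m/s.
r = mv/(qB) = (2.32×10^-26)(9.38×10^4) / [(1×1.60×10^-19)(0.180)] = 0.0757 m.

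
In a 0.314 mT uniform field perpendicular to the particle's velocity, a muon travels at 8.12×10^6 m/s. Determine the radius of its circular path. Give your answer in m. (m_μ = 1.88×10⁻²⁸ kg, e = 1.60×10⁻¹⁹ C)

The magnetic force provides the centripetal force: qvB = mv²/r, so r = mv/(qB).
r = (1.88×10^-28 kg)(8.12×10^6 m/s) / [(1×1.60×10^-19 C)(3.14×10^-4 T)] = 30.4 m.

r ≈ 30.4 m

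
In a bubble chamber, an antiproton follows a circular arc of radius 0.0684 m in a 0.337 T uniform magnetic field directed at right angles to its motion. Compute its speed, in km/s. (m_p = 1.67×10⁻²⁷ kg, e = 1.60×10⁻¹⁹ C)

v ≈ 2210 km/s

From qvB = mv²/r, v = qBr/m.
v = (1×1.60×10^-19)(0.337)(0.0684) / (1.67×10^-27) = 2.21×10^6 m/s.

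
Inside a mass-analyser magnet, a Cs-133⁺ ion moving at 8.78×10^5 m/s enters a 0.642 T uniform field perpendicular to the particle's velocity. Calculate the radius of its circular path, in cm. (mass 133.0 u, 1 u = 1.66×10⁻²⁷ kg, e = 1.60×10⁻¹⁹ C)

The magnetic force provides the centripetal force: qvB = mv²/r, so r = mv/(qB).
r = (2.21×10^-25 kg)(8.78×10^5 m/s) / [(1×1.60×10^-19 C)(0.642 T)] = 1.89 m.

r ≈ 189 cm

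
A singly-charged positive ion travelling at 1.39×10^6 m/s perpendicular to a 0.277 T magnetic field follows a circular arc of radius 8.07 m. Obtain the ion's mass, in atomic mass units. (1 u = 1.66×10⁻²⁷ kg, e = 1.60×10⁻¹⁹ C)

m ≈ 155 u

qvB = mv²/r ⇒ m = qBr/v.
m = (1×1.60×10^-19)(0.277)(8.07) / (1.39×10^6) = 2.57×10^-25 kg = 155 u.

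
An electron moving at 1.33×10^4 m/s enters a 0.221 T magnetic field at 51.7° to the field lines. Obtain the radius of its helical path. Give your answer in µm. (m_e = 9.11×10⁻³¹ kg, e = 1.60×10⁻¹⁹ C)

r ≈ 0.269 µm

Only the perpendicular component v⊥ = v sin51.7° = 1.04×10^4 m/s is bent by the field.
r = m v⊥ /(qB) = (9.11×10^-31)(1.04×10^4) / [(1×1.60×10^-19)(0.221)] = 2.69×10^-7 m.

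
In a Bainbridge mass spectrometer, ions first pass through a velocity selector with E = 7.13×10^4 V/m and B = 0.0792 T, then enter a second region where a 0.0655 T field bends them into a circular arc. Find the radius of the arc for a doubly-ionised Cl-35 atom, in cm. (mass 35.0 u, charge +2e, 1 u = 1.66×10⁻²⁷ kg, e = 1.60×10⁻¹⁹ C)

The selector passes v = E/B = 7.13×10^4/0.0792 = 9.00×10^5 m/s.
In the deflection region, r = mv/(qB₂) = (5.81×10^-26)(9.00×10^5) / [(2×1.60×10^-19)(0.0655)] = 2.50 m.

r ≈ 250 cm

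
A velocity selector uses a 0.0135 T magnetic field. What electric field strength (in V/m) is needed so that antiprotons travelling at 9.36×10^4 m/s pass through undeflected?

E ≈ 1260 V/m

qE = qvB ⇒ E = vB = (9.36×10^4)(0.0135) = 1260 V/m.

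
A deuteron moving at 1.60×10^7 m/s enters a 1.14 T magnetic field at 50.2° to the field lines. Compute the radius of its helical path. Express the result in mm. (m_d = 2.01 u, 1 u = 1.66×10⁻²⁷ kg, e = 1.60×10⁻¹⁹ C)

Only the perpendicular component v⊥ = v sin50.2° = 1.23×10^7 m/s is bent by the field.
r = m v⊥ /(qB) = (3.34×10^-27)(1.23×10^7) / [(1×1.60×10^-19)(1.14)] = 0.225 m.

r ≈ 225 mm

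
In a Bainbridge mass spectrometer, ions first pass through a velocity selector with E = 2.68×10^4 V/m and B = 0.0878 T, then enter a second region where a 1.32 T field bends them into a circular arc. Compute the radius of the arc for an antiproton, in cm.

The selector passes v = E/B = 2.68×10^4/0.0878 = 3.05×10^5 m/s.
In the deflection region, r = mv/(qB₂) = (1.67×10^-27)(3.05×10^5) / [(1×1.60×10^-19)(1.32)] = 2.41×10^-3 m.

r ≈ 0.241 cm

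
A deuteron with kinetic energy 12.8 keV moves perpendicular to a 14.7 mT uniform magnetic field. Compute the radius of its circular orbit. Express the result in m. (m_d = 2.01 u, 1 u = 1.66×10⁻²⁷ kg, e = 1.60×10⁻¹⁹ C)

Convert the energy: K = 12.8 keV = 2.05×10^-15 J.
v = √(2K/m) = √(2·2.05×10^-15/3.34×10^-27) = 1.11×10^6 m/s.
r = mv/(qB) = (3.34×10^-27)(1.11×10^6) / [(1×1.60×10^-19)(0.0147)] = 1.57 m.

r ≈ 1.57 m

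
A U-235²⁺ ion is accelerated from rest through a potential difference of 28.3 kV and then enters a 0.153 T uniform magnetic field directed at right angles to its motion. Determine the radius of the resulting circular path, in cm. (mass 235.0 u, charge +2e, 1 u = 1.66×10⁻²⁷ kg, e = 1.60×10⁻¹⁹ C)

r ≈ 172 cm

The kinetic energy gained is K = qV = (2×1.60×10^-19)(2.83×10^4) = 9.06×10^-15 J.
v = √(2K/m) = 2.15×10^5 m/s.
r = mv/(qB) = (3.90×10^-25)(2.15×10^5) / [(2×1.60×10^-19)(0.153)] = 1.72 m.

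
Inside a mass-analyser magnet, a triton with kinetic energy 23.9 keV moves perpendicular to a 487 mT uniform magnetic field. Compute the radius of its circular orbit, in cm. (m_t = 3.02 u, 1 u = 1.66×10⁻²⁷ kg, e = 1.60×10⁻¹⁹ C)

r ≈ 7.95 cm

Convert the energy: K = 23.9 keV = 3.82×10^-15 J.
v = √(2K/m) = √(2·3.82×10^-15/5.01×10^-27) = 1.24×10^6 m/s.
r = mv/(qB) = (5.01×10^-27)(1.24×10^6) / [(1×1.60×10^-19)(0.487)] = 0.0795 m.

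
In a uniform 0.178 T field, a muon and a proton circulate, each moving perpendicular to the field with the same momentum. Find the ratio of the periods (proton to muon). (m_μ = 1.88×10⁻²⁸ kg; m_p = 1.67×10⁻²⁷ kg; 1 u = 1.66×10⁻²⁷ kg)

T = 2πm/(qB) is independent of speed, so T₂/T₁ = (m₂/q₂)/(m₁/q₁).
T_{proton}/T_{muon} = (1.67×10^-27/1e) / (1.88×10^-28/1e) = 8.88.

ratio ≈ 8.88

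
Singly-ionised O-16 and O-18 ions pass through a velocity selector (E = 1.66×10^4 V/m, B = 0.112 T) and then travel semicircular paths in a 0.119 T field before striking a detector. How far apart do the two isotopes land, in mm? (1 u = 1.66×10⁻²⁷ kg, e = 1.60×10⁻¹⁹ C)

Both emerge at v = E/B₁ = 1.48×10^5 m/s.
r = mv/(qB₂), so r₁ = 0.2068 m and r₂ = 0.2326 m, giving Δr = 0.0258 m.
After a semicircle each ion lands a diameter 2r from the entry slit, so the separation is 2Δr = 0.0517 m.

Δd ≈ 51.7 mm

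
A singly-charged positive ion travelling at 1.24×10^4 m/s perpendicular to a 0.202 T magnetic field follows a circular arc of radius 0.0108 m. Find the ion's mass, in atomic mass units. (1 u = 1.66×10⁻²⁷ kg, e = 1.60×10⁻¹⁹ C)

qvB = mv²/r ⇒ m = qBr/v.
m = (1×1.60×10^-19)(0.202)(0.0108) / (1.24×10^4) = 2.81×10^-26 kg = 17.0 u.

m ≈ 17.0 u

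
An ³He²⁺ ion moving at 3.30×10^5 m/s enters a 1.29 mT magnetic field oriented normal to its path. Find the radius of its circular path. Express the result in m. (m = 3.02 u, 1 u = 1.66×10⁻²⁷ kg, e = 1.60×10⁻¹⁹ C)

r ≈ 4.01 m

The magnetic force provides the centripetal force: qvB = mv²/r, so r = mv/(qB).
r = (5.01×10^-27 kg)(3.30×10^5 m/s) / [(2×1.60×10^-19 C)(1.29×10^-3 T)] = 4.01 m.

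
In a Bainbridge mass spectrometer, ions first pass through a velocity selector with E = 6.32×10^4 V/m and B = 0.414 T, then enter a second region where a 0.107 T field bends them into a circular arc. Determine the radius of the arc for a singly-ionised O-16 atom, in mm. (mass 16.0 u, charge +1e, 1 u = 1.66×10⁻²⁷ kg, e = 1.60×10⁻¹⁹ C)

r ≈ 237 mm

The selector passes v = E/B = 6.32×10^4/0.414 = 1.53×10^5 m/s.
In the deflection region, r = mv/(qB₂) = (2.66×10^-26)(1.53×10^5) / [(1×1.60×10^-19)(0.107)] = 0.237 m.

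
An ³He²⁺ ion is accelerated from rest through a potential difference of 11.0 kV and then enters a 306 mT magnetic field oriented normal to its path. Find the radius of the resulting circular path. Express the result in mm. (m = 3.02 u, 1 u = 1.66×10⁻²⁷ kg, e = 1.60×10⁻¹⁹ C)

r ≈ 60.7 mm

The kinetic energy gained is K = qV = (2×1.60×10^-19)(1.10×10^4) = 3.52×10^-15 J.
v = √(2K/m) = 1.19×10^6 m/s.
r = mv/(qB) = (5.01×10^-27)(1.19×10^6) / [(2×1.60×10^-19)(0.306)] = 0.0607 m.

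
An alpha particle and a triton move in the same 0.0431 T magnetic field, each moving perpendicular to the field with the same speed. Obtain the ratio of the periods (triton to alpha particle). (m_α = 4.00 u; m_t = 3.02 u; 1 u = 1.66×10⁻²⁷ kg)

ratio ≈ 1.51

T = 2πm/(qB) is independent of speed, so T₂/T₁ = (m₂/q₂)/(m₁/q₁).
T_{triton}/T_{alpha particle} = (5.01×10^-27/1e) / (6.64×10^-27/2e) = 1.51.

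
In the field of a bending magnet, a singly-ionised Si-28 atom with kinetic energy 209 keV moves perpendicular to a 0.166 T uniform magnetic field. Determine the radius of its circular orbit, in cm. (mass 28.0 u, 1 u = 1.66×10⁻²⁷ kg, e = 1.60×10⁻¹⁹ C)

Convert the energy: K = 209 keV = 3.34×10^-14 J.
v = √(2K/m) = √(2·3.34×10^-14/4.65×10^-26) = 1.20×10^6 m/s.
r = mv/(qB) = (4.65×10^-26)(1.20×10^6) / [(1×1.60×10^-19)(0.166)] = 2.10 m.

r ≈ 210 cm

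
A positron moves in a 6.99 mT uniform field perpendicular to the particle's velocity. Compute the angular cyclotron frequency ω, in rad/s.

ω = qB/m = (1×1.60×10^-19)(6.99×10^-3) / (9.11×10^-31) = 1.23×10^9 rad/s.

ω ≈ 1.23×10^9 rad/s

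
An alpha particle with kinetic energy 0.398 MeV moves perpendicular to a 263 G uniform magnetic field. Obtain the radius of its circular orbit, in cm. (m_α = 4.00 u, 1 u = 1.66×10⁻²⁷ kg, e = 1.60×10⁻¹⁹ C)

Convert the energy: K = 0.398 MeV = 6.37×10^-14 J.
v = √(2K/m) = √(2·6.37×10^-14/6.64×10^-27) = 4.38×10^6 m/s.
r = mv/(qB) = (6.64×10^-27)(4.38×10^6) / [(2×1.60×10^-19)(0.0263)] = 3.46 m.

r ≈ 346 cm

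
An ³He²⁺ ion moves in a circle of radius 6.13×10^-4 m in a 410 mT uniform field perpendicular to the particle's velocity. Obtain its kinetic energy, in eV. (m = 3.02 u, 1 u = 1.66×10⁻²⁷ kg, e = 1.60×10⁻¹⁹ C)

v = qBr/m = (2×1.60×10^-19)(0.410)(6.13×10^-4) / (5.01×10^-27) = 1.60×10^4 m/s.
K = ½mv² = 0.5·(5.01×10^-27)·(1.60×10^4)² = 6.45×10^-19 J = 4.03 eV.

K ≈ 4.03 eV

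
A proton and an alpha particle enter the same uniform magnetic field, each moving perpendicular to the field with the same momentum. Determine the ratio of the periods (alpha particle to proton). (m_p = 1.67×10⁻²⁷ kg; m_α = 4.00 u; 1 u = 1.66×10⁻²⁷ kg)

ratio ≈ 1.99

T = 2πm/(qB) is independent of speed, so T₂/T₁ = (m₂/q₂)/(m₁/q₁).
T_{alpha particle}/T_{proton} = (6.64×10^-27/2e) / (1.67×10^-27/1e) = 1.99.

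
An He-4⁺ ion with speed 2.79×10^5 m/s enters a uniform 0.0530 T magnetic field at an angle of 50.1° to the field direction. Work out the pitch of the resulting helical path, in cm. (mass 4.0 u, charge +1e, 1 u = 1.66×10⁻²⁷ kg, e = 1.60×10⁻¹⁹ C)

pitch ≈ 88.0 cm

The velocity component along B is v∥ = v cos50.1° = 1.79×10^5 m/s.
The cyclotron period T = 2πm/(qB) = 4.92×10^-6 s is set by m, q, B alone.
Pitch = v∥·T = (1.79×10^5)(4.92×10^-6) = 0.880 m.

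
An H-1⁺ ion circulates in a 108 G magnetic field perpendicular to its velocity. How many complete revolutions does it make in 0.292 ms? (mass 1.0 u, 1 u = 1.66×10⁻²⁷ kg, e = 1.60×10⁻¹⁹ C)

N = 48

T = 2πm/(qB) = 2π(1.66×10^-27) / [(1×1.60×10^-19)(0.0108)] = 6.0359×10^-6 s.
N = t/T = 2.92×10^-4 / 6.0359×10^-6 ≈ 48.38, so 48 complete revolutions.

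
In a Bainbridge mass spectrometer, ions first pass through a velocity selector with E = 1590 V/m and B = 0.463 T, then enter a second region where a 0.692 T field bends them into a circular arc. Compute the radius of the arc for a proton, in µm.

The selector passes v = E/B = 1590/0.463 = 3430 m/s.
In the deflection region, r = mv/(qB₂) = (1.67×10^-27)(3430) / [(1×1.60×10^-19)(0.692)] = 5.18×10^-5 m.

r ≈ 51.8 µm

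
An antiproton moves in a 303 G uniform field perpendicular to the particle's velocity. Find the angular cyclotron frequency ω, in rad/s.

ω = qB/m = (1×1.60×10^-19)(0.0303) / (1.67×10^-27) = 2.90×10^6 rad/s.

ω ≈ 2.90×10^6 rad/s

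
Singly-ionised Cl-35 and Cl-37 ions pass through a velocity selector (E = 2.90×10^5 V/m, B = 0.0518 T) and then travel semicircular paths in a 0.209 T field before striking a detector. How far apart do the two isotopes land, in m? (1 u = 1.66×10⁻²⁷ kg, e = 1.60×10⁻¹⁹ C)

Both emerge at v = E/B₁ = 5.60×10^6 m/s.
r = mv/(qB₂), so r₁ = 9.7270 m and r₂ = 10.283 m, giving Δr = 0.556 m.
After a semicircle each ion lands a diameter 2r from the entry slit, so the separation is 2Δr = 1.11 m.

Δd ≈ 1.11 m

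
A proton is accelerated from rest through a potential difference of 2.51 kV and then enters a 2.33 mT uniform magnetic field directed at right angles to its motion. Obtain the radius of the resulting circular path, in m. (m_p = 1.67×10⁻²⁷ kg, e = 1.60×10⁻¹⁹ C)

r ≈ 3.11 m

The kinetic energy gained is K = qV = (1×1.60×10^-19)(2510) = 4.02×10^-16 J.
v = √(2K/m) = 6.94×10^5 m/s.
r = mv/(qB) = (1.67×10^-27)(6.94×10^5) / [(1×1.60×10^-19)(2.33×10^-3)] = 3.11 m.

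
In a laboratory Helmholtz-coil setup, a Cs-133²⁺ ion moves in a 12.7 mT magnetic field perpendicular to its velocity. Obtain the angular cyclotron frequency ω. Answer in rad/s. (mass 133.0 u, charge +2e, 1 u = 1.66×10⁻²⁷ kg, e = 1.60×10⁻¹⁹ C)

ω = qB/m = (2×1.60×10^-19)(0.0127) / (2.21×10^-25) = 1.84×10^4 rad/s.

ω ≈ 1.84×10^4 rad/s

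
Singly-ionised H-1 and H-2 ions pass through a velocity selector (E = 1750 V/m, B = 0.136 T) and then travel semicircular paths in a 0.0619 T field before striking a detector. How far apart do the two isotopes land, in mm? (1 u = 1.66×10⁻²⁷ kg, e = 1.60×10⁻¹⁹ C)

Both emerge at v = E/B₁ = 1.29×10^4 m/s.
r = mv/(qB₂), so r₁ = 2.16×10^-3 m and r₂ = 4.31×10^-3 m, giving Δr = 2.16×10^-3 m.
After a semicircle each ion lands a diameter 2r from the entry slit, so the separation is 2Δr = 4.31×10^-3 m.

Δd ≈ 4.31 mm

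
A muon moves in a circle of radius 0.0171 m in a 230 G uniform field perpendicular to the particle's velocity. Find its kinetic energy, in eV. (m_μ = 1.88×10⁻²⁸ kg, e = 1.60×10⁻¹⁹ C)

v = qBr/m = (1×1.60×10^-19)(0.0230)(0.0171) / (1.88×10^-28) = 3.35×10^5 m/s.
K = ½mv² = 0.5·(1.88×10^-28)·(3.35×10^5)² = 1.05×10^-17 J = 65.8 eV.

K ≈ 65.8 eV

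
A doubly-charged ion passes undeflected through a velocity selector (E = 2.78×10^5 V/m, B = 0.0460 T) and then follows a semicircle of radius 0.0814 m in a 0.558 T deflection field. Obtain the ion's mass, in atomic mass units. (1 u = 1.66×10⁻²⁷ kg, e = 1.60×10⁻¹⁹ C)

m ≈ 1.45 u

v = E/B₁ = 6.04×10^6 m/s.
From r = mv/(qB₂), m = qB₂r/v = (2×1.60×10^-19)(0.558)(0.0814) / (6.04×10^6) = 2.41×10^-27 kg.
In atomic mass units: m = 2.41×10^-27 / 1.66×10^-27 = 1.45 u.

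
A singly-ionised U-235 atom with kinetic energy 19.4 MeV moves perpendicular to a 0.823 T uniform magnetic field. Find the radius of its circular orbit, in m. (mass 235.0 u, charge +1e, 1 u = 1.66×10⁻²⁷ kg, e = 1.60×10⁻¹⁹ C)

r ≈ 11.8 m

Convert the energy: K = 19.4 MeV = 3.10×10^-12 J.
v = √(2K/m) = √(2·3.10×10^-12/3.90×10^-25) = 3.99×10^6 m/s.
r = mv/(qB) = (3.90×10^-25)(3.99×10^6) / [(1×1.60×10^-19)(0.823)] = 11.8 m.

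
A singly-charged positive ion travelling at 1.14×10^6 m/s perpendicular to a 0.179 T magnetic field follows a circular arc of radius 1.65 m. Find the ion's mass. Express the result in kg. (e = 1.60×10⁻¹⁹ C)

qvB = mv²/r ⇒ m = qBr/v.
m = (1×1.60×10^-19)(0.179)(1.65) / (1.14×10^6) = 4.15×10^-26 kg.

m ≈ 4.15×10^-26 kg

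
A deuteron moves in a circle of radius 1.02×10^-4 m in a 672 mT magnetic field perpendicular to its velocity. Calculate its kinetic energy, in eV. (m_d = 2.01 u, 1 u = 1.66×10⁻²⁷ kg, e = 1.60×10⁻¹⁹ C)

v = qBr/m = (1×1.60×10^-19)(0.672)(1.02×10^-4) / (3.34×10^-27) = 3290 m/s.
K = ½mv² = 0.5·(3.34×10^-27)·(3290)² = 1.80×10^-20 J = 0.113 eV.

K ≈ 0.113 eV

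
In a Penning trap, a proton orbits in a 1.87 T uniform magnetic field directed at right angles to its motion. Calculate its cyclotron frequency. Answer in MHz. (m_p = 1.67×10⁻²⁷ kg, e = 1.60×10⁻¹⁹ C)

f = qB/(2πm) = (1×1.60×10^-19)(1.87) / [2π(1.67×10^-27)] = 2.85×10^7 Hz.

f ≈ 28.5 MHz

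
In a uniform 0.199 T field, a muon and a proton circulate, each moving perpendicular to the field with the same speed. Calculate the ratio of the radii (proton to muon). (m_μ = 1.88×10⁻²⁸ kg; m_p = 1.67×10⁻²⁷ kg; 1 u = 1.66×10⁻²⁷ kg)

r = mv/(qB) ⇒ at equal v, r ∝ m/q.
r_{proton}/r_{muon} = 8.88.

ratio ≈ 8.88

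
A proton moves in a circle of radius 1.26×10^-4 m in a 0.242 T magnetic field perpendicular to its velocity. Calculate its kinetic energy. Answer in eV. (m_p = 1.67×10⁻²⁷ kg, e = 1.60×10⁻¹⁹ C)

K ≈ 0.0445 eV

v = qBr/m = (1×1.60×10^-19)(0.242)(1.26×10^-4) / (1.67×10^-27) = 2920 m/s.
K = ½mv² = 0.5·(1.67×10^-27)·(2920)² = 7.13×10^-21 J = 0.0445 eV.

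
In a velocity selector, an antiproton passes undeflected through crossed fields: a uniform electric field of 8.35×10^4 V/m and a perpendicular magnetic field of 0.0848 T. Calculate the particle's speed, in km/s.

For zero net force, qE = qvB, so v = E/B.
v = (8.35×10^4) / (0.0848) = 9.85×10^5 m/s.

v ≈ 985 km/s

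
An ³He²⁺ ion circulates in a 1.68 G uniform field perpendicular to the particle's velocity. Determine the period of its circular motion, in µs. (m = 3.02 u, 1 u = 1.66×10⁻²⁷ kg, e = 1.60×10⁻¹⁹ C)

The cyclotron period is independent of speed: T = 2πm/(qB).
T = 2π(5.01×10^-27) / [(2×1.60×10^-19)(1.68×10^-4)] = 5.86×10^-4 s.

T ≈ 586 µs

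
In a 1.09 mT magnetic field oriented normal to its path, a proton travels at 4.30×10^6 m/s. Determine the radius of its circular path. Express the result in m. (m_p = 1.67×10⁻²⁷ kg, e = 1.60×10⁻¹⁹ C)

r ≈ 41.2 m

The magnetic force provides the centripetal force: qvB = mv²/r, so r = mv/(qB).
r = (1.67×10^-27 kg)(4.30×10^6 m/s) / [(1×1.60×10^-19 C)(1.09×10^-3 T)] = 41.2 m.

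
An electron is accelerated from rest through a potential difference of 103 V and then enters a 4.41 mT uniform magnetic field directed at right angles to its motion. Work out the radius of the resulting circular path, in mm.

r ≈ 7.77 mm

The kinetic energy gained is K = qV = (1×1.60×10^-19)(103) = 1.65×10^-17 J.
v = √(2K/m) = 6.01×10^6 m/s.
r = mv/(qB) = (9.11×10^-31)(6.01×10^6) / [(1×1.60×10^-19)(4.41×10^-3)] = 7.77×10^-3 m.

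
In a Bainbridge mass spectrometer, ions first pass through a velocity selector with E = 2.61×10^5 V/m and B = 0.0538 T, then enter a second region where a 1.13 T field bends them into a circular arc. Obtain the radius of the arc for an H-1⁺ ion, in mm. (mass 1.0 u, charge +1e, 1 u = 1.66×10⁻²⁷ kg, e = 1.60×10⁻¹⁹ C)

r ≈ 44.5 mm

The selector passes v = E/B = 2.61×10^5/0.0538 = 4.85×10^6 m/s.
In the deflection region, r = mv/(qB₂) = (1.66×10^-27)(4.85×10^6) / [(1×1.60×10^-19)(1.13)] = 0.0445 m.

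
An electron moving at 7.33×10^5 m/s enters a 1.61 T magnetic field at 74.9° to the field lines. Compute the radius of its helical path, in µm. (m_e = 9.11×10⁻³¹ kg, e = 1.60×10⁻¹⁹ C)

Only the perpendicular component v⊥ = v sin74.9° = 7.08×10^5 m/s is bent by the field.
r = m v⊥ /(qB) = (9.11×10^-31)(7.08×10^5) / [(1×1.60×10^-19)(1.61)] = 2.50×10^-6 m.

r ≈ 2.50 µm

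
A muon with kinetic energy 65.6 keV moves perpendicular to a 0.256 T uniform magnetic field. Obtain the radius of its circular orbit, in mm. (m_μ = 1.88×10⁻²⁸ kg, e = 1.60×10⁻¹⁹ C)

Convert the energy: K = 65.6 keV = 1.05×10^-14 J.
v = √(2K/m) = √(2·1.05×10^-14/1.88×10^-28) = 1.06×10^7 m/s.
r = mv/(qB) = (1.88×10^-28)(1.06×10^7) / [(1×1.60×10^-19)(0.256)] = 0.0485 m.

r ≈ 48.5 mm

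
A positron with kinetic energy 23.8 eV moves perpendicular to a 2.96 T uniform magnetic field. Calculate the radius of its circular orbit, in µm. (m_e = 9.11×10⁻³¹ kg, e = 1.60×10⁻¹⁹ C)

Convert the energy: K = 23.8 eV = 3.81×10^-18 J.
v = √(2K/m) = √(2·3.81×10^-18/9.11×10^-31) = 2.89×10^6 m/s.
r = mv/(qB) = (9.11×10^-31)(2.89×10^6) / [(1×1.60×10^-19)(2.96)] = 5.56×10^-6 m.

r ≈ 5.56 µm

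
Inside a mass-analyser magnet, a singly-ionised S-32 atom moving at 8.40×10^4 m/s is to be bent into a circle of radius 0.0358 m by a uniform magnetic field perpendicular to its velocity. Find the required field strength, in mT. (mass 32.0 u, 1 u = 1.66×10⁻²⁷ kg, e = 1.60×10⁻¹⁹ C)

qvB = mv²/r gives B = mv/(qr).
B = (5.31×10^-26)(8.40×10^4) / [(1×1.60×10^-19)(0.0358)] = 0.779 T.

B ≈ 779 mT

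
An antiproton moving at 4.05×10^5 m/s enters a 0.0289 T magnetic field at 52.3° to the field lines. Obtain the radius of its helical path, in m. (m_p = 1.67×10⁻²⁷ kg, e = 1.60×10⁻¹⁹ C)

Only the perpendicular component v⊥ = v sin52.3° = 3.20×10^5 m/s is bent by the field.
r = m v⊥ /(qB) = (1.67×10^-27)(3.20×10^5) / [(1×1.60×10^-19)(0.0289)] = 0.116 m.

r ≈ 0.116 m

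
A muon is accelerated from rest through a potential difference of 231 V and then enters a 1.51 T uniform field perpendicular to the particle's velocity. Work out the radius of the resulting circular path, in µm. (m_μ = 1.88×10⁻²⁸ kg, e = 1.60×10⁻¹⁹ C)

r ≈ 488 µm

The kinetic energy gained is K = qV = (1×1.60×10^-19)(231) = 3.70×10^-17 J.
v = √(2K/m) = 6.27×10^5 m/s.
r = mv/(qB) = (1.88×10^-28)(6.27×10^5) / [(1×1.60×10^-19)(1.51)] = 4.88×10^-4 m.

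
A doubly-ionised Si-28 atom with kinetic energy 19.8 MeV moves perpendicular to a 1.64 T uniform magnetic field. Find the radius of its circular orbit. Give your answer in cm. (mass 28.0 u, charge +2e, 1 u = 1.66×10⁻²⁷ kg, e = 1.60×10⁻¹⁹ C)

Convert the energy: K = 19.8 MeV = 3.17×10^-12 J.
v = √(2K/m) = √(2·3.17×10^-12/4.65×10^-26) = 1.17×10^7 m/s.
r = mv/(qB) = (4.65×10^-26)(1.17×10^7) / [(2×1.60×10^-19)(1.64)] = 1.03 m.

r ≈ 103 cm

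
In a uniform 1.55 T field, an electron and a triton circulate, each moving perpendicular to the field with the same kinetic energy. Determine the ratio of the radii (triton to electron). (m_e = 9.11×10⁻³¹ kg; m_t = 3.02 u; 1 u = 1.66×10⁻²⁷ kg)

r = √(2mK)/(qB) ⇒ at equal K, r ∝ √m/q.
r_{triton}/r_{electron} = 74.2.

ratio ≈ 74.2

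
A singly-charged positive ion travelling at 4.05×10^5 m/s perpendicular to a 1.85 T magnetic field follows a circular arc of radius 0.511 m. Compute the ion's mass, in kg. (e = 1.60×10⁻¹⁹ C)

m ≈ 3.73×10^-25 kg

qvB = mv²/r ⇒ m = qBr/v.
m = (1×1.60×10^-19)(1.85)(0.511) / (4.05×10^5) = 3.73×10^-25 kg.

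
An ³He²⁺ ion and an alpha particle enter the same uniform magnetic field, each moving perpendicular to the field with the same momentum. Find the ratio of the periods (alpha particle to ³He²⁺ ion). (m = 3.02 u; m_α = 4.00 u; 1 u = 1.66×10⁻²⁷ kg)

T = 2πm/(qB) is independent of speed, so T₂/T₁ = (m₂/q₂)/(m₁/q₁).
T_{alpha particle}/T_{³He²⁺ ion} = (6.64×10^-27/2e) / (5.01×10^-27/2e) = 1.32.

ratio ≈ 1.32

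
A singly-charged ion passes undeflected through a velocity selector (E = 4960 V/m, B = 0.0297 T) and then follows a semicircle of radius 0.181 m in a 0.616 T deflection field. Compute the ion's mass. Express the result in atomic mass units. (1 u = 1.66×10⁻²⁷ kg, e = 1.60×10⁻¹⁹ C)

m ≈ 64.3 u

v = E/B₁ = 1.67×10^5 m/s.
From r = mv/(qB₂), m = qB₂r/v = (1×1.60×10^-19)(0.616)(0.181) / (1.67×10^5) = 1.07×10^-25 kg.
In atomic mass units: m = 1.07×10^-25 / 1.66×10^-27 = 64.3 u.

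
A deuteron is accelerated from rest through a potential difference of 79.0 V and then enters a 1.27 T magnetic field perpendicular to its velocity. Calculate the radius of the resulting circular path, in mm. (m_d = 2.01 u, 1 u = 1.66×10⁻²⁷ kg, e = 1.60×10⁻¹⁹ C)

The kinetic energy gained is K = qV = (1×1.60×10^-19)(79.0) = 1.26×10^-17 J.
v = √(2K/m) = 8.70×10^4 m/s.
r = mv/(qB) = (3.34×10^-27)(8.70×10^4) / [(1×1.60×10^-19)(1.27)] = 1.43×10^-3 m.

r ≈ 1.43 mm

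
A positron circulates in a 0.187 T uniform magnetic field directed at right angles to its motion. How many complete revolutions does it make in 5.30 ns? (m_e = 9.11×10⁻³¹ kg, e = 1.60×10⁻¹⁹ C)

T = 2πm/(qB) = 2π(9.11×10^-31) / [(1×1.60×10^-19)(0.187)] = 1.9131×10^-10 s.
N = t/T = 5.30×10^-9 / 1.9131×10^-10 ≈ 27.70, so 27 complete revolutions.

N = 27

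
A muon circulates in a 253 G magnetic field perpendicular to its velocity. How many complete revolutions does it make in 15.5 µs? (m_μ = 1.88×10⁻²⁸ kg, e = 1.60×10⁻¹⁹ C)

T = 2πm/(qB) = 2π(1.88×10^-28) / [(1×1.60×10^-19)(0.0253)] = 2.9181×10^-7 s.
N = t/T = 1.55×10^-5 / 2.9181×10^-7 ≈ 53.12, so 53 complete revolutions.

N = 53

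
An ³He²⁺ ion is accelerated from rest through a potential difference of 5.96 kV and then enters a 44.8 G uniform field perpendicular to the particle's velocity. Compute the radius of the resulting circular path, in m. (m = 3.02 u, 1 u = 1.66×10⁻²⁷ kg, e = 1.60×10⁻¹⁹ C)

The kinetic energy gained is K = qV = (2×1.60×10^-19)(5960) = 1.91×10^-15 J.
v = √(2K/m) = 8.72×10^5 m/s.
r = mv/(qB) = (5.01×10^-27)(8.72×10^5) / [(2×1.60×10^-19)(4.48×10^-3)] = 3.05 m.

r ≈ 3.05 m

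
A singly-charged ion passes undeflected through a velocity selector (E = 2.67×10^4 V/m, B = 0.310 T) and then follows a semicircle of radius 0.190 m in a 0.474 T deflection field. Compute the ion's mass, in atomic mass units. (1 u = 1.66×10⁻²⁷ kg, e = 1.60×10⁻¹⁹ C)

m ≈ 101 u

v = E/B₁ = 8.61×10^4 m/s.
From r = mv/(qB₂), m = qB₂r/v = (1×1.60×10^-19)(0.474)(0.190) / (8.61×10^4) = 1.67×10^-25 kg.
In atomic mass units: m = 1.67×10^-25 / 1.66×10^-27 = 101 u.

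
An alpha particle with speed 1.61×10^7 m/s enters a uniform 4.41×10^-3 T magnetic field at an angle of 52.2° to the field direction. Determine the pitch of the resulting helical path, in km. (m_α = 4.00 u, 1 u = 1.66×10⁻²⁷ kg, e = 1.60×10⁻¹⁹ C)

pitch ≈ 0.292 km

The velocity component along B is v∥ = v cos52.2° = 9.87×10^6 m/s.
The cyclotron period T = 2πm/(qB) = 2.96×10^-5 s is set by m, q, B alone.
Pitch = v∥·T = (9.87×10^6)(2.96×10^-5) = 292 m.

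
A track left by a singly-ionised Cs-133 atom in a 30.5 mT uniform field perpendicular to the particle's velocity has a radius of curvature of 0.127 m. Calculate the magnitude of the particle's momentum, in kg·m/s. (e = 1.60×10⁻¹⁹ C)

Since qvB = mv²/r, the momentum p = mv = qBr.
p = (1×1.60×10^-19)(0.0305)(0.127) = 6.20×10^-22 kg·m/s.

p ≈ 6.20×10^-22 kg·m/s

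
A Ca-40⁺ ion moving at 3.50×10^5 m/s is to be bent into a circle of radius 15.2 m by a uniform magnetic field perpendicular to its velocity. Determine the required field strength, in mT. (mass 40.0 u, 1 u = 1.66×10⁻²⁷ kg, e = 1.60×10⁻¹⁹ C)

qvB = mv²/r gives B = mv/(qr).
B = (6.64×10^-26)(3.50×10^5) / [(1×1.60×10^-19)(15.2)] = 9.56×10^-3 T.

B ≈ 9.56 mT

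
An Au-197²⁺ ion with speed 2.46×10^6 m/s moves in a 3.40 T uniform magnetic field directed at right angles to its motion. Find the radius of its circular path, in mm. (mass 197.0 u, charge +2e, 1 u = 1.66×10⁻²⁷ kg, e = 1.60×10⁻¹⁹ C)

r ≈ 739 mm

The magnetic force provides the centripetal force: qvB = mv²/r, so r = mv/(qB).
r = (3.27×10^-25 kg)(2.46×10^6 m/s) / [(2×1.60×10^-19 C)(3.40 T)] = 0.739 m.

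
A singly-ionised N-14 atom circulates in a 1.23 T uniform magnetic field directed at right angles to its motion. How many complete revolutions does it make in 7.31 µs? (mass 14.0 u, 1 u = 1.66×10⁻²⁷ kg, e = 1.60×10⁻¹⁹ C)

T = 2πm/(qB) = 2π(2.324×10^-26) / [(1×1.60×10^-19)(1.23)] = 7.4198×10^-7 s.
N = t/T = 7.31×10^-6 / 7.4198×10^-7 ≈ 9.85, so 9 complete revolutions.

N = 9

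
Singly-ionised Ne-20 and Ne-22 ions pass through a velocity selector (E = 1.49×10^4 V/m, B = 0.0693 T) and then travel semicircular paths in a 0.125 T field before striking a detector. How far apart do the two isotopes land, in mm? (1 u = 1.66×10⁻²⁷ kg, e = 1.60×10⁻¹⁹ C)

Both emerge at v = E/B₁ = 2.15×10^5 m/s.
r = mv/(qB₂), so r₁ = 0.3569 m and r₂ = 0.3926 m, giving Δr = 0.0357 m.
After a semicircle each ion lands a diameter 2r from the entry slit, so the separation is 2Δr = 0.0714 m.

Δd ≈ 71.4 mm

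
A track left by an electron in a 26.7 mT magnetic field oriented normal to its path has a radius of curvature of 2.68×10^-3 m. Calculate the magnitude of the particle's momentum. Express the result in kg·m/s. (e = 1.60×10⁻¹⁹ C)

p ≈ 1.14×10^-23 kg·m/s

Since qvB = mv²/r, the momentum p = mv = qBr.
p = (1×1.60×10^-19)(0.0267)(2.68×10^-3) = 1.14×10^-23 kg·m/s.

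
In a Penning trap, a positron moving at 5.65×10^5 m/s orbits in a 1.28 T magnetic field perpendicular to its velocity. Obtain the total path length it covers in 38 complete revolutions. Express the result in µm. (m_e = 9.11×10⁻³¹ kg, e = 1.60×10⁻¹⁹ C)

L ≈ 600 µm

r = mv/(qB) = 2.51×10^-6 m, so one revolution covers 2πr = 1.58×10^-5 m.
In 38 revolutions: L = 38·2πr = 6.00×10^-4 m.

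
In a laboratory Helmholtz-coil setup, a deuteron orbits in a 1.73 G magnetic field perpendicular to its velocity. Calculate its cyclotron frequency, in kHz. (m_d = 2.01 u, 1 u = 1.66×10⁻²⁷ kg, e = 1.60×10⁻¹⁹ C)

f ≈ 1.32 kHz

f = qB/(2πm) = (1×1.60×10^-19)(1.73×10^-4) / [2π(3.34×10^-27)] = 1320 Hz.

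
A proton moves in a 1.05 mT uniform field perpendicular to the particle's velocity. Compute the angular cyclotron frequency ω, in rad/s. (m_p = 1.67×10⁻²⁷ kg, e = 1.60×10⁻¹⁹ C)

ω ≈ 1.01×10^5 rad/s

ω = qB/m = (1×1.60×10^-19)(1.05×10^-3) / (1.67×10^-27) = 1.01×10^5 rad/s.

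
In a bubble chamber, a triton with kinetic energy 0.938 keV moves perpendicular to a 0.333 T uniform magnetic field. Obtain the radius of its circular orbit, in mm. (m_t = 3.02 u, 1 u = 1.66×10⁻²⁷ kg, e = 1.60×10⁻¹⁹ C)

r ≈ 23.0 mm

Convert the energy: K = 0.938 keV = 1.50×10^-16 J.
v = √(2K/m) = √(2·1.50×10^-16/5.01×10^-27) = 2.45×10^5 m/s.
r = mv/(qB) = (5.01×10^-27)(2.45×10^5) / [(1×1.60×10^-19)(0.333)] = 0.0230 m.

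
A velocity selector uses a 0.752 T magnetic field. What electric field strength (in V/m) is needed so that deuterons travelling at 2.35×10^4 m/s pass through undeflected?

qE = qvB ⇒ E = vB = (2.35×10^4)(0.752) = 1.77×10^4 V/m.

E ≈ 1.77×10^4 V/m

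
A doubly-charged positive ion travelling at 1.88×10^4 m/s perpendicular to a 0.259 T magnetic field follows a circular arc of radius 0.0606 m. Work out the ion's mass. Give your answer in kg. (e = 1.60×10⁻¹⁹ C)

qvB = mv²/r ⇒ m = qBr/v.
m = (2×1.60×10^-19)(0.259)(0.0606) / (1.88×10^4) = 2.67×10^-25 kg.

m ≈ 2.67×10^-25 kg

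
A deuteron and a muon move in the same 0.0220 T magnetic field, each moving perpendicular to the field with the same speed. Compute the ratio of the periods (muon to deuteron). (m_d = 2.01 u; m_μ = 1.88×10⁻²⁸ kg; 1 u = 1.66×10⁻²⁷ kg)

ratio ≈ 0.0563

T = 2πm/(qB) is independent of speed, so T₂/T₁ = (m₂/q₂)/(m₁/q₁).
T_{muon}/T_{deuteron} = (1.88×10^-28/1e) / (3.34×10^-27/1e) = 0.0563.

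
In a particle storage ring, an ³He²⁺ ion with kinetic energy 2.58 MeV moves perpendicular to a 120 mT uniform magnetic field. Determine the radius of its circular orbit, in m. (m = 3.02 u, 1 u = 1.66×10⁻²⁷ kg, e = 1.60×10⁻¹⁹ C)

r ≈ 1.68 m

Convert the energy: K = 2.58 MeV = 4.13×10^-13 J.
v = √(2K/m) = √(2·4.13×10^-13/5.01×10^-27) = 1.28×10^7 m/s.
r = mv/(qB) = (5.01×10^-27)(1.28×10^7) / [(2×1.60×10^-19)(0.120)] = 1.68 m.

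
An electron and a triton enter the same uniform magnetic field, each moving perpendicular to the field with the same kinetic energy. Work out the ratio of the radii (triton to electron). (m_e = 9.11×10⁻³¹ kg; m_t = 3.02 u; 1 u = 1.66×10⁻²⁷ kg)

ratio ≈ 74.2

r = √(2mK)/(qB) ⇒ at equal K, r ∝ √m/q.
r_{triton}/r_{electron} = 74.2.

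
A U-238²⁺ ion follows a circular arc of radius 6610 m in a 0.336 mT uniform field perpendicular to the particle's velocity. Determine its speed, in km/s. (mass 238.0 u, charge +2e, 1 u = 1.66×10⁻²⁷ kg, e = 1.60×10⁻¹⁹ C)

v ≈ 1800 km/s

From qvB = mv²/r, v = qBr/m.
v = (2×1.60×10^-19)(3.36×10^-4)(6610) / (3.95×10^-25) = 1.80×10^6 m/s.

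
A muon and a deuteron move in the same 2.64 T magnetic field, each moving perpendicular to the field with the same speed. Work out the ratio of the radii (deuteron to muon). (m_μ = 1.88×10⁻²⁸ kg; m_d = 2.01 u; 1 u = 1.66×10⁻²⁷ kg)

ratio ≈ 17.7

r = mv/(qB) ⇒ at equal v, r ∝ m/q.
r_{deuteron}/r_{muon} = 17.7.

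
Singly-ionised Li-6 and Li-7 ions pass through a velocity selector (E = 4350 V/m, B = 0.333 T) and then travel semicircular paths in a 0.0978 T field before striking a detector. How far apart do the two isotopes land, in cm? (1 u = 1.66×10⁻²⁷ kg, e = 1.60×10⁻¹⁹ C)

Both emerge at v = E/B₁ = 1.31×10^4 m/s.
r = mv/(qB₂), so r₁ = 8.31×10^-3 m and r₂ = 9.70×10^-3 m, giving Δr = 1.39×10^-3 m.
After a semicircle each ion lands a diameter 2r from the entry slit, so the separation is 2Δr = 2.77×10^-3 m.

Δd ≈ 0.277 cm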